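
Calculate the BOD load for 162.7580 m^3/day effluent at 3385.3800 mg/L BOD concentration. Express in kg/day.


Formula: BOD_load = volume * conc / 1000
Substituting: BOD_load = 162.7580 * 3385.3800 / 1000
Result: 550.9977 kg/day


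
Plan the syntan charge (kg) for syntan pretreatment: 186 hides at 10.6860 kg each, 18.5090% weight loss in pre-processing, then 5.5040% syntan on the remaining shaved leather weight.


Total_raw = N * avg_wt = 186 * 10.6860 = 1987.5960 kg
Substrate = Total_raw * (1 - loss/100) = 1987.5960 * (1 - 18.5090/100) = 1619.7119 kg
Syntan = Substrate * pct / 100 = 1619.7119 * 5.5040 / 100 = 89.1489 kg


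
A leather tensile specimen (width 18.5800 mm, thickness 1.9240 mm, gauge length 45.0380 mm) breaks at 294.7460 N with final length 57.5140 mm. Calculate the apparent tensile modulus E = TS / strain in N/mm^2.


TS = F / (w * t) = 294.7460 / (18.5800 * 1.9240) = 8.2451 N/mm^2
strain = (Lf - L0) / L0 = (57.5140 - 45.0380) / 45.0380 = 0.2770
E = TS / strain = 8.2451 / 0.2770 = 29.7647 N/mm^2


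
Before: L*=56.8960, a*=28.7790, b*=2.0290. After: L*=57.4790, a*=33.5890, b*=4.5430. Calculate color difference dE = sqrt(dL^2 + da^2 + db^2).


dL = 0.5830, da = 4.8100, db = 2.5140
dE = sqrt(0.5830^2 + 4.8100^2 + 2.5140^2) = 5.4586


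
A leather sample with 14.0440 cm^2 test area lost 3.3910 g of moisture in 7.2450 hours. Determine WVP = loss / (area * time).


Formula: WVP = loss / (area * time)
Substituting: WVP = 3.3910 / (14.0440 * 7.2450)
Result: 0.0333272 g/(cm^2*hr)


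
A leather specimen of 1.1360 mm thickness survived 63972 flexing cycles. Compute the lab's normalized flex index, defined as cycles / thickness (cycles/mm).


Formula: Index = cycles / thickness
Substituting: Index = 63972 / 1.1360
Result: 56313.3803 cycles/mm


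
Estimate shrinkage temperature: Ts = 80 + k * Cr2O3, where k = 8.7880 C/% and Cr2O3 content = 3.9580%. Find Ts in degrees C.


Formula: Ts = 80 + k * Cr2O3
Substituting: Ts = 80 + 8.7880 * 3.9580
Result: 114.7829 C


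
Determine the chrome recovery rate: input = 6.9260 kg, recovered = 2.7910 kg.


Formula: Recovery = recovered / input * 100
Substituting: Recovery = 2.7910 / 6.9260 * 100
Result: 40.2974 %


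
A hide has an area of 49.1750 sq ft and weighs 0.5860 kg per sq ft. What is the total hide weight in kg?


Formula: Weight = area * weight_per_sqft
Substituting: Weight = 49.1750 * 0.5860
Result: 28.8165 kg


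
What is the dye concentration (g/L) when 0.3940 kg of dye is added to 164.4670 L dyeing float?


Formula: Conc = dye_mass(kg) / volume(L) * 1000
Substituting: Conc = 0.3940 / 164.4670 * 1000
Result: 2.3956 g/L


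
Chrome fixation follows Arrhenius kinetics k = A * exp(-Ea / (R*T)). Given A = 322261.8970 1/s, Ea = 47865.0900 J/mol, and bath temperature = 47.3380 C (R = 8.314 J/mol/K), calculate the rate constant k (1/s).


T_K = T_C + 273.15 = 47.3380 + 273.15 = 320.4880 K
exponent = -Ea / (R * T_K) = -47865.0900 / (8.314 * 320.4880) = -17.9638
k = A * exp(exponent) = 322261.8970 * exp(-17.9638) = 0.0050892 1/s


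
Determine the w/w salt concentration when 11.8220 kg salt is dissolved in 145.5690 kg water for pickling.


Formula: Conc = salt / (water + salt) * 100
Substituting: Conc = 11.8220 / (145.5690 + 11.8220) * 100
Result: 7.5112 %


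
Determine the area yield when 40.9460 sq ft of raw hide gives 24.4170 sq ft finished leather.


Formula: Yield = finished / raw * 100
Substituting: Yield = 24.4170 / 40.9460 * 100
Result: 59.6322 %


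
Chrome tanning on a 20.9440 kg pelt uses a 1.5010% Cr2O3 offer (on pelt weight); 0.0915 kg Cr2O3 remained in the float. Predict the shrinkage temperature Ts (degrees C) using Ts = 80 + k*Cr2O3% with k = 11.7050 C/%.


Offered = pelt * offer_pct / 100 = 20.9440 * 1.5010 / 100 = 0.3144 kg
Uptake = offered - residual = 0.3144 - 0.0915 = 0.2229 kg
Cr2O3% on pelt = uptake / pelt * 100 = 0.2229 / 20.9440 * 100 = 1.0641 %
Ts = 80 + k * Cr2O3% = 80 + 11.7050 * 1.0641 = 92.4555 C


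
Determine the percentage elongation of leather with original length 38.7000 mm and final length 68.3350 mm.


Formula: Elongation = (Lf - L0) / L0 * 100
Substituting: Elongation = (68.3350 - 38.7000) / 38.7000 * 100
Result: 76.5762 %


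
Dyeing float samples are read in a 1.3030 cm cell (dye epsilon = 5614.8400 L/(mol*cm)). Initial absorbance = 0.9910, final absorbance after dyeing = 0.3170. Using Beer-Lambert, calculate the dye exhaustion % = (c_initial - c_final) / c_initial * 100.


c_initial = A_i / (epsilon * l) = 0.9910 / (5614.8400 * 1.3030) = 1.3545e-04 mol/L
c_final = A_f / (epsilon * l) = 0.3170 / (5614.8400 * 1.3030) = 4.3329e-05 mol/L
Exhaustion = (c_initial - c_final) / c_initial * 100 = (1.3545e-04 - 4.3329e-05) / 1.3545e-04 * 100 = 68.0121 %


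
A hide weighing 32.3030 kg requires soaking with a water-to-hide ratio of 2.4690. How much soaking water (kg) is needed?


Formula: Water = hide_weight * ratio
Substituting: Water = 32.3030 * 2.4690
Result: 79.7561 kg


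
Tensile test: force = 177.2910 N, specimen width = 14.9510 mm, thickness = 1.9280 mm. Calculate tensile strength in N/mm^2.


Formula: TS = force / (width * thickness)
Substituting: TS = 177.2910 / (14.9510 * 1.9280)
Result: 6.1505 N/mm^2


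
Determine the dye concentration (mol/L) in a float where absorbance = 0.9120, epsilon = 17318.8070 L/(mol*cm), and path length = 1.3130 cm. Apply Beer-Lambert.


Formula: c = A / (epsilon * l)
Substituting: c = 0.9120 / (17318.8070 * 1.3130)
Result: 4.0106e-05 mol/L


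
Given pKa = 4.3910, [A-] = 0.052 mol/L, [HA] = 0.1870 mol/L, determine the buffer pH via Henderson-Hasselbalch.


ratio = [A-] / [HA] = 0.052 / 0.1870 = 0.2781
log10(ratio) = -0.5558
pH = pKa + log10(ratio) = 4.3910 - 0.5558 = 3.8352


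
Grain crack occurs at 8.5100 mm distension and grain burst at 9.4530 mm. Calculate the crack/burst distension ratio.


Formula: Ratio = crack / burst
Substituting: Ratio = 8.5100 / 9.4530
Result: 0.9002


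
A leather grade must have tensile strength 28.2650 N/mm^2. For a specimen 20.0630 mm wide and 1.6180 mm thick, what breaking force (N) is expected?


Formula: F = TS * w * t
Substituting: F = 28.2650 * 20.0630 * 1.6180
Result: 917.5366 N


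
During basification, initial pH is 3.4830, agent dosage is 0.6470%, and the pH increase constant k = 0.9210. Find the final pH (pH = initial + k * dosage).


Formula: pH_final = pH_initial + k * base_pct
Substituting: pH_final = 3.4830 + 0.9210 * 0.6470
Result: 4.0789


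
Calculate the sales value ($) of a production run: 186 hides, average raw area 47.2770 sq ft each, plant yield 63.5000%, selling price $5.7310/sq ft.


Raw_total = N * avg_area = 186 * 47.2770 = 8793.5220 sq ft
Finished = Raw_total * yield / 100 = 8793.5220 * 63.5000 / 100 = 5583.8865 sq ft
Value = Finished * price = 5583.8865 * 5.7310 = 32001.2534 $


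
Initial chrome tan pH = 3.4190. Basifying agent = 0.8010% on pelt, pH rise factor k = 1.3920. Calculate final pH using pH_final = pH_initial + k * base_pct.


Formula: pH_final = pH_initial + k * base_pct
Substituting: pH_final = 3.4190 + 1.3920 * 0.8010
Result: 4.5340


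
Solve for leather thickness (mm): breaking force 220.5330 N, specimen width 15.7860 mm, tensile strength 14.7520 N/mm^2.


Formula: t = F / (TS * w)
Substituting: t = 220.5330 / (14.7520 * 15.7860)
Result: 0.9470 mm


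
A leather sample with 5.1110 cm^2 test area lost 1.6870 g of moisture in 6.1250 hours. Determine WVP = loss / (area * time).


Formula: WVP = loss / (area * time)
Substituting: WVP = 1.6870 / (5.1110 * 6.1250)
Result: 0.0538894 g/(cm^2*hr)


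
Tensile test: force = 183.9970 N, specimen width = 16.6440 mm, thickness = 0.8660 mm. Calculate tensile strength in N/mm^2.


Formula: TS = force / (width * thickness)
Substituting: TS = 183.9970 / (16.6440 * 0.8660)
Result: 12.7654 N/mm^2


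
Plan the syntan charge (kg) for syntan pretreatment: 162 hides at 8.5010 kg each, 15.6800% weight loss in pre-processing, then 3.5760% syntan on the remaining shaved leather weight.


Total_raw = N * avg_wt = 162 * 8.5010 = 1377.1620 kg
Substrate = Total_raw * (1 - loss/100) = 1377.1620 * (1 - 15.6800/100) = 1161.2230 kg
Syntan = Substrate * pct / 100 = 1161.2230 * 3.5760 / 100 = 41.5253 kg


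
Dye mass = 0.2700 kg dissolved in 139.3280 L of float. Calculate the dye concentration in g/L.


Formula: Conc = dye_mass(kg) / volume(L) * 1000
Substituting: Conc = 0.2700 / 139.3280 * 1000
Result: 1.9379 g/L


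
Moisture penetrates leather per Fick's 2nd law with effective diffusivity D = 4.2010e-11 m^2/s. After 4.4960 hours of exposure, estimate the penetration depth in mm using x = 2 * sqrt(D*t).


t = 4.4960 hr * 3600 = 16185.6000 s
D * t = 4.2010e-11 * 16185.6000 = 6.7996e-07
x = 2 * sqrt(D*t) = 2 * sqrt(6.7996e-07) = 0.00164919 m = 1.6492 mm


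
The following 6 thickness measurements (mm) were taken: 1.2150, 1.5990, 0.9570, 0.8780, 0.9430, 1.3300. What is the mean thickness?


Formula: Average = sum / n
Substituting: Average = 6.9220 / 6
Result: 1.1537 mm


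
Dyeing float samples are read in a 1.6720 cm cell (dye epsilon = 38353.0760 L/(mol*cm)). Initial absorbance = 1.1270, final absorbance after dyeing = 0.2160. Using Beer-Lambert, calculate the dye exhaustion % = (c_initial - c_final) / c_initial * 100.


c_initial = A_i / (epsilon * l) = 1.1270 / (38353.0760 * 1.6720) = 1.7575e-05 mol/L
c_final = A_f / (epsilon * l) = 0.2160 / (38353.0760 * 1.6720) = 3.3684e-06 mol/L
Exhaustion = (c_initial - c_final) / c_initial * 100 = (1.7575e-05 - 3.3684e-06) / 1.7575e-05 * 100 = 80.8341 %


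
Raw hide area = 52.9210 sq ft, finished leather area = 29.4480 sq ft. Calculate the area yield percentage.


Formula: Yield = finished / raw * 100
Substituting: Yield = 29.4480 / 52.9210 * 100
Result: 55.6452 %


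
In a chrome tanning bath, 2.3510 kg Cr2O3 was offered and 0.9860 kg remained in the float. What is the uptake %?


Formula: Uptake = (offered - residual) / offered * 100
Substituting: Uptake = (2.3510 - 0.9860) / 2.3510 * 100
Result: 58.0604 %


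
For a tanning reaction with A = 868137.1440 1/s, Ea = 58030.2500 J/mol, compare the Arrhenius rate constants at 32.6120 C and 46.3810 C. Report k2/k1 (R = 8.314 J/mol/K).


T1 = 32.6120 + 273.15 = 305.7620 K; T2 = 46.3810 + 273.15 = 319.5310 K
k1 = A * exp(-Ea/(R*T1)) = 868137.1440 * exp(-58030.2500/(8.314*305.7620)) = 1.0585e-04 1/s
k2 = A * exp(-Ea/(R*T2)) = 868137.1440 * exp(-58030.2500/(8.314*319.5310)) = 2.8306e-04 1/s
k2/k1 = 2.8306e-04 / 1.0585e-04 = 2.6743


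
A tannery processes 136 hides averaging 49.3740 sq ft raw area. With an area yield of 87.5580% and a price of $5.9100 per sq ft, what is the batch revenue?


Raw_total = N * avg_area = 136 * 49.3740 = 6714.8640 sq ft
Finished = Raw_total * yield / 100 = 6714.8640 * 87.5580 / 100 = 5879.4006 sq ft
Value = Finished * price = 5879.4006 * 5.9100 = 34747.2577 $


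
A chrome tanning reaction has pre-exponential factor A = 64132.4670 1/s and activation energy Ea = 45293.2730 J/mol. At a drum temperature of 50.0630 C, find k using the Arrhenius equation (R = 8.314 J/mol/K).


T_K = T_C + 273.15 = 50.0630 + 273.15 = 323.2130 K
exponent = -Ea / (R * T_K) = -45293.2730 / (8.314 * 323.2130) = -16.8552
k = A * exp(exponent) = 64132.4670 * exp(-16.8552) = 0.00306861 1/s


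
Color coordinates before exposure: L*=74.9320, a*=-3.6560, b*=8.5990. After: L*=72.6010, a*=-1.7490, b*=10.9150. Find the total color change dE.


dL = -2.3310, da = 1.9070, db = 2.3160
dE = sqrt((-2.3310)^2 + 1.9070^2 + 2.3160^2) = 3.7992


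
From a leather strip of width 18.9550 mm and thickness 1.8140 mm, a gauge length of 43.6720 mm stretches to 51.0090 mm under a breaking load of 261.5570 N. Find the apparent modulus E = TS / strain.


TS = F / (w * t) = 261.5570 / (18.9550 * 1.8140) = 7.6069 N/mm^2
strain = (Lf - L0) / L0 = (51.0090 - 43.6720) / 43.6720 = 0.1680
E = TS / strain = 7.6069 / 0.1680 = 45.2783 N/mm^2


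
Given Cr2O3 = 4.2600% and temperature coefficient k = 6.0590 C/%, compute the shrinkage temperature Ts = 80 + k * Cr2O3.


Formula: Ts = 80 + k * Cr2O3
Substituting: Ts = 80 + 6.0590 * 4.2600
Result: 105.8113 C


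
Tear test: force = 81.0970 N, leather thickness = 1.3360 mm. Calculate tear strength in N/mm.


Formula: Tear strength = force / thickness
Substituting: Tear strength = 81.0970 / 1.3360
Result: 60.7013 N/mm


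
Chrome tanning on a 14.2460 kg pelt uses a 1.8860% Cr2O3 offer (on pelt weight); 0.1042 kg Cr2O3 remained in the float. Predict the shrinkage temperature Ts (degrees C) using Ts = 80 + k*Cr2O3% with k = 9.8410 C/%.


Offered = pelt * offer_pct / 100 = 14.2460 * 1.8860 / 100 = 0.2687 kg
Uptake = offered - residual = 0.2687 - 0.1042 = 0.1645 kg
Cr2O3% on pelt = uptake / pelt * 100 = 0.1645 / 14.2460 * 100 = 1.1546 %
Ts = 80 + k * Cr2O3% = 80 + 9.8410 * 1.1546 = 91.3621 C


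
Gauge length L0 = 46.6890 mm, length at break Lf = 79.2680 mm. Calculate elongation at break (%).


Formula: Elongation = (Lf - L0) / L0 * 100
Substituting: Elongation = (79.2680 - 46.6890) / 46.6890 * 100
Result: 69.7787 %


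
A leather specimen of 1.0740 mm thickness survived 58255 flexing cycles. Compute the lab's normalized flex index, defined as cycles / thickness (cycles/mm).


Formula: Index = cycles / thickness
Substituting: Index = 58255 / 1.0740
Result: 54241.1546 cycles/mm


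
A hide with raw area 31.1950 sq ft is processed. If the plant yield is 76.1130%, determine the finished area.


Formula: finished = raw * yield / 100
Substituting: finished = 31.1950 * 76.1130 / 100
Result: 23.7435 sq ft


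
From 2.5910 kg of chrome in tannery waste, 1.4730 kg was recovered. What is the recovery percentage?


Formula: Recovery = recovered / input * 100
Substituting: Recovery = 1.4730 / 2.5910 * 100
Result: 56.8506 %


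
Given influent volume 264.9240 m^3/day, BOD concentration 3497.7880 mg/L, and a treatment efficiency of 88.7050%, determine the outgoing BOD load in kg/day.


Load_in = volume * conc / 1000 = 264.9240 * 3497.7880 / 1000 = 926.6480 kg/day
Removed = Load_in * eff / 100 = 926.6480 * 88.7050 / 100 = 821.9831 kg/day
Load_out = Load_in - Removed = 926.6480 - 821.9831 = 104.6649 kg/day


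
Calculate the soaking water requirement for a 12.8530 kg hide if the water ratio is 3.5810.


Formula: Water = hide_weight * ratio
Substituting: Water = 12.8530 * 3.5810
Result: 46.0266 kg


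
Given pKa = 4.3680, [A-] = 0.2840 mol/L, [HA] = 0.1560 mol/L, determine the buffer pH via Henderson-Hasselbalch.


ratio = [A-] / [HA] = 0.2840 / 0.1560 = 1.8205
log10(ratio) = 0.2602
pH = pKa + log10(ratio) = 4.3680 + 0.2602 = 4.6282


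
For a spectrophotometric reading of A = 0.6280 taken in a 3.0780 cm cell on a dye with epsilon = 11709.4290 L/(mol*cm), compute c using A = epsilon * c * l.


Formula: c = A / (epsilon * l)
Substituting: c = 0.6280 / (11709.4290 * 3.0780)
Result: 1.7424e-05 mol/L


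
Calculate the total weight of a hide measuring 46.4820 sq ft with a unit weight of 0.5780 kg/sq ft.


Formula: Weight = area * weight_per_sqft
Substituting: Weight = 46.4820 * 0.5780
Result: 26.8666 kg


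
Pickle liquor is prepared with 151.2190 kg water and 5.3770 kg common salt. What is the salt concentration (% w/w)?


Formula: Conc = salt / (water + salt) * 100
Substituting: Conc = 5.3770 / (151.2190 + 5.3770) * 100
Result: 3.4337 %


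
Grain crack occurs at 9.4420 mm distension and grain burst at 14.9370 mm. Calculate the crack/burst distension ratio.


Formula: Ratio = crack / burst
Substituting: Ratio = 9.4420 / 14.9370
Result: 0.6321


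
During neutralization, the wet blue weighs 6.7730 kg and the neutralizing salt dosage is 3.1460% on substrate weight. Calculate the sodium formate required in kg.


Formula: Neutralizer = substrate * pct / 100
Substituting: Neutralizer = 6.7730 * 3.1460 / 100
Result: 0.2131 kg


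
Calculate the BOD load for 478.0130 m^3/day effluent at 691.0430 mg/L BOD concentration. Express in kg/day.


Formula: BOD_load = volume * conc / 1000
Substituting: BOD_load = 478.0130 * 691.0430 / 1000
Result: 330.3275 kg/day


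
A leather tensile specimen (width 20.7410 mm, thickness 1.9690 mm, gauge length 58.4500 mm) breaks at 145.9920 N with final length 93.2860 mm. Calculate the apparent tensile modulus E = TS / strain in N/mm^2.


TS = F / (w * t) = 145.9920 / (20.7410 * 1.9690) = 3.5748 N/mm^2
strain = (Lf - L0) / L0 = (93.2860 - 58.4500) / 58.4500 = 0.5960
E = TS / strain = 3.5748 / 0.5960 = 5.9980 N/mm^2


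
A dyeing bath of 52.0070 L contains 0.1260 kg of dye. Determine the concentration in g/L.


Formula: Conc = dye_mass(kg) / volume(L) * 1000
Substituting: Conc = 0.1260 / 52.0070 * 1000
Result: 2.4228 g/L


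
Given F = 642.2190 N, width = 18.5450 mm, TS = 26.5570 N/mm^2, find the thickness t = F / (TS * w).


Formula: t = F / (TS * w)
Substituting: t = 642.2190 / (26.5570 * 18.5450)
Result: 1.3040 mm


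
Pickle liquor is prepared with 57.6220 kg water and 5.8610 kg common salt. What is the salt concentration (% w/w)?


Formula: Conc = salt / (water + salt) * 100
Substituting: Conc = 5.8610 / (57.6220 + 5.8610) * 100
Result: 9.2324 %


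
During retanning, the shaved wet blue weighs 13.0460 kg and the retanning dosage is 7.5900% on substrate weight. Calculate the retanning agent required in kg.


Formula: Retan = substrate * pct / 100
Substituting: Retan = 13.0460 * 7.5900 / 100
Result: 0.9902 kg


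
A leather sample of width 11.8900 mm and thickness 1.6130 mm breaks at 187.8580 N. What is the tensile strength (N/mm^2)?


Formula: TS = force / (width * thickness)
Substituting: TS = 187.8580 / (11.8900 * 1.6130)
Result: 9.7952 N/mm^2


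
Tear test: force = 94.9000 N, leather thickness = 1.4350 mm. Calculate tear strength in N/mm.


Formula: Tear strength = force / thickness
Substituting: Tear strength = 94.9000 / 1.4350
Result: 66.1324 N/mm


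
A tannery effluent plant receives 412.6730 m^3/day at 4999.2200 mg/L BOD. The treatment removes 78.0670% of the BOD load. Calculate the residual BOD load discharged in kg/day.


Load_in = volume * conc / 1000 = 412.6730 * 4999.2200 / 1000 = 2063.0431 kg/day
Removed = Load_in * eff / 100 = 2063.0431 * 78.0670 / 100 = 1610.5559 kg/day
Load_out = Load_in - Removed = 2063.0431 - 1610.5559 = 452.4872 kg/day


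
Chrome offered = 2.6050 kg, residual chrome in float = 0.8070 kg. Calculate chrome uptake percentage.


Formula: Uptake = (offered - residual) / offered * 100
Substituting: Uptake = (2.6050 - 0.8070) / 2.6050 * 100
Result: 69.0211 %


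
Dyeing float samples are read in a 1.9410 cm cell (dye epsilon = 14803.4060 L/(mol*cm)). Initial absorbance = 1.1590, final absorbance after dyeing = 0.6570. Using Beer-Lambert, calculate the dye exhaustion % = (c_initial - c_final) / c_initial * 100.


c_initial = A_i / (epsilon * l) = 1.1590 / (14803.4060 * 1.9410) = 4.0336e-05 mol/L
c_final = A_f / (epsilon * l) = 0.6570 / (14803.4060 * 1.9410) = 2.2865e-05 mol/L
Exhaustion = (c_initial - c_final) / c_initial * 100 = (4.0336e-05 - 2.2865e-05) / 4.0336e-05 * 100 = 43.3132 %


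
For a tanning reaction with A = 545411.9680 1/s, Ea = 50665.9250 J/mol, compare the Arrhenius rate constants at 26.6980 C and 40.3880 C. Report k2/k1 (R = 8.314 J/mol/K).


T1 = 26.6980 + 273.15 = 299.8480 K; T2 = 40.3880 + 273.15 = 313.5380 K
k1 = A * exp(-Ea/(R*T1)) = 545411.9680 * exp(-50665.9250/(8.314*299.8480)) = 8.1323e-04 1/s
k2 = A * exp(-Ea/(R*T2)) = 545411.9680 * exp(-50665.9250/(8.314*313.5380)) = 0.00197517 1/s
k2/k1 = 0.00197517 / 8.1323e-04 = 2.4288


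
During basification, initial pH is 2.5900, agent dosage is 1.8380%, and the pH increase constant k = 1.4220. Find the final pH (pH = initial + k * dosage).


Formula: pH_final = pH_initial + k * base_pct
Substituting: pH_final = 2.5900 + 1.4220 * 1.8380
Result: 5.2036


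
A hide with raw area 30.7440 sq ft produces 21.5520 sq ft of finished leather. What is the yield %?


Formula: Yield = finished / raw * 100
Substituting: Yield = 21.5520 / 30.7440 * 100
Result: 70.1015 %


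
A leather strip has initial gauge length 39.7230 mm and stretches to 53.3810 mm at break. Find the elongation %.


Formula: Elongation = (Lf - L0) / L0 * 100
Substituting: Elongation = (53.3810 - 39.7230) / 39.7230 * 100
Result: 34.3831 %


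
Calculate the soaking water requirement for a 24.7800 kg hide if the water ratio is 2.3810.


Formula: Water = hide_weight * ratio
Substituting: Water = 24.7800 * 2.3810
Result: 59.0012 kg


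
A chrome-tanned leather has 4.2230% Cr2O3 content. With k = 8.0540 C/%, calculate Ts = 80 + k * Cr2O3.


Formula: Ts = 80 + k * Cr2O3
Substituting: Ts = 80 + 8.0540 * 4.2230
Result: 114.0120 C


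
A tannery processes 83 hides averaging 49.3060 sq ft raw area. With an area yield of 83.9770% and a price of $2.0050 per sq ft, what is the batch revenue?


Raw_total = N * avg_area = 83 * 49.3060 = 4092.3980 sq ft
Finished = Raw_total * yield / 100 = 4092.3980 * 83.9770 / 100 = 3436.6731 sq ft
Value = Finished * price = 3436.6731 * 2.0050 = 6890.5295 $


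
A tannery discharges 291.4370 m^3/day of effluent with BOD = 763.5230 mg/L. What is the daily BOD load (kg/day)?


Formula: BOD_load = volume * conc / 1000
Substituting: BOD_load = 291.4370 * 763.5230 / 1000
Result: 222.5189 kg/day


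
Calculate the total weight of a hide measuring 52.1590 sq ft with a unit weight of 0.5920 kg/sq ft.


Formula: Weight = area * weight_per_sqft
Substituting: Weight = 52.1590 * 0.5920
Result: 30.8781 kg


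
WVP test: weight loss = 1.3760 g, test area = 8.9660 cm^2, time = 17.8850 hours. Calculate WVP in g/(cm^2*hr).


Formula: WVP = loss / (area * time)
Substituting: WVP = 1.3760 / (8.9660 * 17.8850)
Result: 0.00858086 g/(cm^2*hr)


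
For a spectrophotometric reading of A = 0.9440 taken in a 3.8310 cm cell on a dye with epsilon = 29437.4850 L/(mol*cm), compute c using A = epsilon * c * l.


Formula: c = A / (epsilon * l)
Substituting: c = 0.9440 / (29437.4850 * 3.8310)
Result: 8.3706e-06 mol/L


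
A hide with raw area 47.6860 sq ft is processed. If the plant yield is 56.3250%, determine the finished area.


Formula: finished = raw * yield / 100
Substituting: finished = 47.6860 * 56.3250 / 100
Result: 26.8591 sq ft


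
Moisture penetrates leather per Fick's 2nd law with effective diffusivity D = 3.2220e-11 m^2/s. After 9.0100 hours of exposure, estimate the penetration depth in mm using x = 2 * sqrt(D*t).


t = 9.0100 hr * 3600 = 32436.0000 s
D * t = 3.2220e-11 * 32436.0000 = 1.0451e-06
x = 2 * sqrt(D*t) = 2 * sqrt(1.0451e-06) = 0.00204459 m = 2.0446 mm


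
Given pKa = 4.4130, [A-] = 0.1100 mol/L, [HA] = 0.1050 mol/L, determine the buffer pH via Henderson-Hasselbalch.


ratio = [A-] / [HA] = 0.1100 / 0.1050 = 1.0476
log10(ratio) = 0.0202034
pH = pKa + log10(ratio) = 4.4130 + 0.0202034 = 4.4332


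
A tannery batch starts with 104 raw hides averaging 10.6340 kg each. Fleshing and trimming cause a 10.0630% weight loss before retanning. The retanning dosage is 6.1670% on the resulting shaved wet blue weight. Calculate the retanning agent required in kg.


Total_raw = N * avg_wt = 104 * 10.6340 = 1105.9360 kg
Substrate = Total_raw * (1 - loss/100) = 1105.9360 * (1 - 10.0630/100) = 994.6457 kg
Retan = Substrate * pct / 100 = 994.6457 * 6.1670 / 100 = 61.3398 kg


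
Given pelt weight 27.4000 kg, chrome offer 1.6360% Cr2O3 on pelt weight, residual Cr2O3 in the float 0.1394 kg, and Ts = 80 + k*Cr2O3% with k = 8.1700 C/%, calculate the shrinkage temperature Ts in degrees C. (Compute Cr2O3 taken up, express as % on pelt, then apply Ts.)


Offered = pelt * offer_pct / 100 = 27.4000 * 1.6360 / 100 = 0.4483 kg
Uptake = offered - residual = 0.4483 - 0.1394 = 0.3089 kg
Cr2O3% on pelt = uptake / pelt * 100 = 0.3089 / 27.4000 * 100 = 1.1272 %
Ts = 80 + k * Cr2O3% = 80 + 8.1700 * 1.1272 = 89.2096 C


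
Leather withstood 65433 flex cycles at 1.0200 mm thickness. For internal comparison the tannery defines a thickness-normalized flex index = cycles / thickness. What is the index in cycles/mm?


Formula: Index = cycles / thickness
Substituting: Index = 65433 / 1.0200
Result: 64150.0000 cycles/mm


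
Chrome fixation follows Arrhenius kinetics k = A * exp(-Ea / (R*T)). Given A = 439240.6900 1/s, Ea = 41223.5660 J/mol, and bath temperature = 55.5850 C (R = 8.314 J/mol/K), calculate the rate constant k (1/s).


T_K = T_C + 273.15 = 55.5850 + 273.15 = 328.7350 K
exponent = -Ea / (R * T_K) = -41223.5660 / (8.314 * 328.7350) = -15.0831
k = A * exp(exponent) = 439240.6900 * exp(-15.0831) = 0.1237 1/s


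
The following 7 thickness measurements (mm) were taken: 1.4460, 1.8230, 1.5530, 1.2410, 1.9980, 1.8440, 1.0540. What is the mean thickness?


Formula: Average = sum / n
Substituting: Average = 10.9590 / 7
Result: 1.5656 mm


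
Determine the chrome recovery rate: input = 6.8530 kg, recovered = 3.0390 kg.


Formula: Recovery = recovered / input * 100
Substituting: Recovery = 3.0390 / 6.8530 * 100
Result: 44.3455 %


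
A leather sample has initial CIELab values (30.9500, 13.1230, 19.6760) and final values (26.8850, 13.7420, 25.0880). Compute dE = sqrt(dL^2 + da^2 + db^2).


dL = -4.0650, da = 0.6190, db = 5.4120
dE = sqrt((-4.0650)^2 + 0.6190^2 + 5.4120^2) = 6.7968


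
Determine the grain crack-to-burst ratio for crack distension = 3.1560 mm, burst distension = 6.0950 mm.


Formula: Ratio = crack / burst
Substituting: Ratio = 3.1560 / 6.0950
Result: 0.5178


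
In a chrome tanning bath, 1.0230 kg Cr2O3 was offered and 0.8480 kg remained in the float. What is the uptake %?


Formula: Uptake = (offered - residual) / offered * 100
Substituting: Uptake = (1.0230 - 0.8480) / 1.0230 * 100
Result: 17.1065 %


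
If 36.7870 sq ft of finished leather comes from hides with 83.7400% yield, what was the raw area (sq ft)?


Formula: raw = finished * 100 / yield
Substituting: raw = 36.7870 * 100 / 83.7400
Result: 43.9300 sq ft


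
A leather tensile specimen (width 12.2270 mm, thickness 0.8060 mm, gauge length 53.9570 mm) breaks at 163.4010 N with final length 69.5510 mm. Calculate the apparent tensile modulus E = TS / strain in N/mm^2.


TS = F / (w * t) = 163.4010 / (12.2270 * 0.8060) = 16.5806 N/mm^2
strain = (Lf - L0) / L0 = (69.5510 - 53.9570) / 53.9570 = 0.2890
E = TS / strain = 16.5806 / 0.2890 = 57.3707 N/mm^2


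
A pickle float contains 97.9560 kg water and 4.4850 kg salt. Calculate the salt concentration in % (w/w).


Formula: Conc = salt / (water + salt) * 100
Substituting: Conc = 4.4850 / (97.9560 + 4.4850) * 100
Result: 4.3781 %


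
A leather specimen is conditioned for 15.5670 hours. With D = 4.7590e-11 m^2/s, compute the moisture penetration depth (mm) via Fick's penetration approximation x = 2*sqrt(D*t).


t = 15.5670 hr * 3600 = 56041.2000 s
D * t = 4.7590e-11 * 56041.2000 = 2.6670e-06
x = 2 * sqrt(D*t) = 2 * sqrt(2.6670e-06) = 0.00326619 m = 3.2662 mm


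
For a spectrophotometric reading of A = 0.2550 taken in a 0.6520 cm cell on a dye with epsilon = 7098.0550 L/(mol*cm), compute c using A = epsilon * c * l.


Formula: c = A / (epsilon * l)
Substituting: c = 0.2550 / (7098.0550 * 0.6520)
Result: 5.5100e-05 mol/L


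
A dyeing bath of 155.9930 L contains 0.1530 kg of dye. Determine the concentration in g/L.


Formula: Conc = dye_mass(kg) / volume(L) * 1000
Substituting: Conc = 0.1530 / 155.9930 * 1000
Result: 0.9808 g/L


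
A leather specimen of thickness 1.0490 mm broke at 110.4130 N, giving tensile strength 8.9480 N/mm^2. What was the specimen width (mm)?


Formula: w = F / (TS * t)
Substituting: w = 110.4130 / (8.9480 * 1.0490)
Result: 11.7630 mm


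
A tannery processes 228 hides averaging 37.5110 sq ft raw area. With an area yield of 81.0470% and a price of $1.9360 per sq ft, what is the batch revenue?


Raw_total = N * avg_area = 228 * 37.5110 = 8552.5080 sq ft
Finished = Raw_total * yield / 100 = 8552.5080 * 81.0470 / 100 = 6931.5512 sq ft
Value = Finished * price = 6931.5512 * 1.9360 = 13419.4830 $


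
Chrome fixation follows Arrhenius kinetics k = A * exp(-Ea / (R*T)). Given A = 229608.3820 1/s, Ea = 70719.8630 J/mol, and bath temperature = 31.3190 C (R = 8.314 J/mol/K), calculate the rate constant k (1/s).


T_K = T_C + 273.15 = 31.3190 + 273.15 = 304.4690 K
exponent = -Ea / (R * T_K) = -70719.8630 / (8.314 * 304.4690) = -27.9375
k = A * exp(exponent) = 229608.3820 * exp(-27.9375) = 1.6899e-07 1/s


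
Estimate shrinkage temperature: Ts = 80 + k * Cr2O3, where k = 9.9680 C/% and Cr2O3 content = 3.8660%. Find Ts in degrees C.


Formula: Ts = 80 + k * Cr2O3
Substituting: Ts = 80 + 9.9680 * 3.8660
Result: 118.5363 C


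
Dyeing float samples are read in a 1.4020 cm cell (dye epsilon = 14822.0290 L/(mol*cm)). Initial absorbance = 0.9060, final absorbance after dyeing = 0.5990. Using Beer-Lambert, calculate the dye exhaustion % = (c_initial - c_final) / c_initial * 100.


c_initial = A_i / (epsilon * l) = 0.9060 / (14822.0290 * 1.4020) = 4.3599e-05 mol/L
c_final = A_f / (epsilon * l) = 0.5990 / (14822.0290 * 1.4020) = 2.8825e-05 mol/L
Exhaustion = (c_initial - c_final) / c_initial * 100 = (4.3599e-05 - 2.8825e-05) / 4.3599e-05 * 100 = 33.8852 %


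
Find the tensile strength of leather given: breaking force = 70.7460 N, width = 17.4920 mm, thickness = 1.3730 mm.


Formula: TS = force / (width * thickness)
Substituting: TS = 70.7460 / (17.4920 * 1.3730)
Result: 2.9457 N/mm^2


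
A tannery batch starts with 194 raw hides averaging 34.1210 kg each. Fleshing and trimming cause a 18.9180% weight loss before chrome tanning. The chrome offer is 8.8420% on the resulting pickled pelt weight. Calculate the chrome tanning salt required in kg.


Total_raw = N * avg_wt = 194 * 34.1210 = 6619.4740 kg
Substrate = Total_raw * (1 - loss/100) = 6619.4740 * (1 - 18.9180/100) = 5367.2019 kg
Chrome = Substrate * pct / 100 = 5367.2019 * 8.8420 / 100 = 474.5680 kg


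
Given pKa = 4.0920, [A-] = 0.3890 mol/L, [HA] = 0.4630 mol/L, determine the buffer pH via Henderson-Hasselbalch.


ratio = [A-] / [HA] = 0.3890 / 0.4630 = 0.8402
log10(ratio) = -0.0756314
pH = pKa + log10(ratio) = 4.0920 - 0.0756314 = 4.0164


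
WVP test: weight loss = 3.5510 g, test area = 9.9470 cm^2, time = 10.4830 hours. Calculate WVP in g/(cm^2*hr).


Formula: WVP = loss / (area * time)
Substituting: WVP = 3.5510 / (9.9470 * 10.4830)
Result: 0.0340544 g/(cm^2*hr)


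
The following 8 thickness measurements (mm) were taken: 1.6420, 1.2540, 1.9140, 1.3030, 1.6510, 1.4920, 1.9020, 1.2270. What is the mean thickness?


Formula: Average = sum / n
Substituting: Average = 12.3850 / 8
Result: 1.5481 mm


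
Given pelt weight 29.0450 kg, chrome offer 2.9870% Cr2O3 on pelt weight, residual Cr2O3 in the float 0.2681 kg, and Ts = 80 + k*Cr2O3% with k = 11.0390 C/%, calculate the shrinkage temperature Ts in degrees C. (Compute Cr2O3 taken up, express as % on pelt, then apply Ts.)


Offered = pelt * offer_pct / 100 = 29.0450 * 2.9870 / 100 = 0.8676 kg
Uptake = offered - residual = 0.8676 - 0.2681 = 0.5995 kg
Cr2O3% on pelt = uptake / pelt * 100 = 0.5995 / 29.0450 * 100 = 2.0639 %
Ts = 80 + k * Cr2O3% = 80 + 11.0390 * 2.0639 = 102.7839 C


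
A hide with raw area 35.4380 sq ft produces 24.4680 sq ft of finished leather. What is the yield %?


Formula: Yield = finished / raw * 100
Substituting: Yield = 24.4680 / 35.4380 * 100
Result: 69.0445 %


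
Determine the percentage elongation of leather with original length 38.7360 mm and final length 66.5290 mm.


Formula: Elongation = (Lf - L0) / L0 * 100
Substituting: Elongation = (66.5290 - 38.7360) / 38.7360 * 100
Result: 71.7498 %


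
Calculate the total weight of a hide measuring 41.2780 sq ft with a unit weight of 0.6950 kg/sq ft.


Formula: Weight = area * weight_per_sqft
Substituting: Weight = 41.2780 * 0.6950
Result: 28.6882 kg


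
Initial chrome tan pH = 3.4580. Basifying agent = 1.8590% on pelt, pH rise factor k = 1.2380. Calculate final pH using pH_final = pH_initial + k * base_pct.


Formula: pH_final = pH_initial + k * base_pct
Substituting: pH_final = 3.4580 + 1.2380 * 1.8590
Result: 5.7594


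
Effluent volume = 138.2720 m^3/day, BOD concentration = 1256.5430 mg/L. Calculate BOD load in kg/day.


Formula: BOD_load = volume * conc / 1000
Substituting: BOD_load = 138.2720 * 1256.5430 / 1000
Result: 173.7447 kg/day


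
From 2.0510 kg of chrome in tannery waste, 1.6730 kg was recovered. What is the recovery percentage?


Formula: Recovery = recovered / input * 100
Substituting: Recovery = 1.6730 / 2.0510 * 100
Result: 81.5700 %


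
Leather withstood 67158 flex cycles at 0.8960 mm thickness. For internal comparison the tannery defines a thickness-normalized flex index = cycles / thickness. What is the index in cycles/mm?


Formula: Index = cycles / thickness
Substituting: Index = 67158 / 0.8960
Result: 74953.1250 cycles/mm


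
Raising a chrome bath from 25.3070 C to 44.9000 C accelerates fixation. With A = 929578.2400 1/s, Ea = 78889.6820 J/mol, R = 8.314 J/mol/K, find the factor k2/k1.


T1 = 25.3070 + 273.15 = 298.4570 K; T2 = 44.9000 + 273.15 = 318.0500 K
k1 = A * exp(-Ea/(R*T1)) = 929578.2400 * exp(-78889.6820/(8.314*298.4570)) = 1.4483e-08 1/s
k2 = A * exp(-Ea/(R*T2)) = 929578.2400 * exp(-78889.6820/(8.314*318.0500)) = 1.0267e-07 1/s
k2/k1 = 1.0267e-07 / 1.4483e-08 = 7.0890


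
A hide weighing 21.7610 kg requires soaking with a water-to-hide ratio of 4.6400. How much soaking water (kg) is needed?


Formula: Water = hide_weight * ratio
Substituting: Water = 21.7610 * 4.6400
Result: 100.9710 kg


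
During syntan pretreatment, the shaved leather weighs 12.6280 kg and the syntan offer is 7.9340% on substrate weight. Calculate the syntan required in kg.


Formula: Syntan = substrate * pct / 100
Substituting: Syntan = 12.6280 * 7.9340 / 100
Result: 1.0019 kg


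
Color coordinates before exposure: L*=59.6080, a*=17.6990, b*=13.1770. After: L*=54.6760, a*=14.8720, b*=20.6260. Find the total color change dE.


dL = -4.9320, da = -2.8270, db = 7.4490
dE = sqrt((-4.9320)^2 + (-2.8270)^2 + 7.4490^2) = 9.3704


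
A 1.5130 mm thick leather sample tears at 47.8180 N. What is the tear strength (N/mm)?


Formula: Tear strength = force / thickness
Substituting: Tear strength = 47.8180 / 1.5130
Result: 31.6048 N/mm


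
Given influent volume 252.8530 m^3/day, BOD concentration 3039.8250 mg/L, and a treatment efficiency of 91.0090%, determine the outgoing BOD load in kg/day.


Load_in = volume * conc / 1000 = 252.8530 * 3039.8250 / 1000 = 768.6289 kg/day
Removed = Load_in * eff / 100 = 768.6289 * 91.0090 / 100 = 699.5214 kg/day
Load_out = Load_in - Removed = 768.6289 - 699.5214 = 69.1074 kg/day


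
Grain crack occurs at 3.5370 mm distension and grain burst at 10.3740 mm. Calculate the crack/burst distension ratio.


Formula: Ratio = crack / burst
Substituting: Ratio = 3.5370 / 10.3740
Result: 0.3409


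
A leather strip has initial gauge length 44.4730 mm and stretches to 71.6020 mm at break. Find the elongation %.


Formula: Elongation = (Lf - L0) / L0 * 100
Substituting: Elongation = (71.6020 - 44.4730) / 44.4730 * 100
Result: 61.0011 %


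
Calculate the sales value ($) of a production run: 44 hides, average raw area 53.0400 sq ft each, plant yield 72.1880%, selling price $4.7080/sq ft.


Raw_total = N * avg_area = 44 * 53.0400 = 2333.7600 sq ft
Finished = Raw_total * yield / 100 = 2333.7600 * 72.1880 / 100 = 1684.6947 sq ft
Value = Finished * price = 1684.6947 * 4.7080 = 7931.5425 $


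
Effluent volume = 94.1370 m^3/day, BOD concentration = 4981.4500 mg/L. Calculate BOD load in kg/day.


Formula: BOD_load = volume * conc / 1000
Substituting: BOD_load = 94.1370 * 4981.4500 / 1000
Result: 468.9388 kg/day


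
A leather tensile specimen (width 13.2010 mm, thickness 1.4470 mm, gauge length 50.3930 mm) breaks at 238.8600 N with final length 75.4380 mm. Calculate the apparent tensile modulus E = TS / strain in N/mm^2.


TS = F / (w * t) = 238.8600 / (13.2010 * 1.4470) = 12.5045 N/mm^2
strain = (Lf - L0) / L0 = (75.4380 - 50.3930) / 50.3930 = 0.4970
E = TS / strain = 12.5045 / 0.4970 = 25.1604 N/mm^2


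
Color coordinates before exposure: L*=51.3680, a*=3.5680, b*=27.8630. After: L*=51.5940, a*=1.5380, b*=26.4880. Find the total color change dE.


dL = 0.2260, da = -2.0300, db = -1.3750
dE = sqrt(0.2260^2 + (-2.0300)^2 + (-1.3750)^2) = 2.4622


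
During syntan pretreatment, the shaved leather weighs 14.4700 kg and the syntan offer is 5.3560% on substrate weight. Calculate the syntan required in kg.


Formula: Syntan = substrate * pct / 100
Substituting: Syntan = 14.4700 * 5.3560 / 100
Result: 0.7750 kg


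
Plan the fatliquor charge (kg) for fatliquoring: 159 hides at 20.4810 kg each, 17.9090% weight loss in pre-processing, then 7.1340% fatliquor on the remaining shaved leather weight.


Total_raw = N * avg_wt = 159 * 20.4810 = 3256.4790 kg
Substrate = Total_raw * (1 - loss/100) = 3256.4790 * (1 - 17.9090/100) = 2673.2762 kg
Fat = Substrate * pct / 100 = 2673.2762 * 7.1340 / 100 = 190.7115 kg


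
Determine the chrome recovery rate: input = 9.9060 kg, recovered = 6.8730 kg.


Formula: Recovery = recovered / input * 100
Substituting: Recovery = 6.8730 / 9.9060 * 100
Result: 69.3822 %


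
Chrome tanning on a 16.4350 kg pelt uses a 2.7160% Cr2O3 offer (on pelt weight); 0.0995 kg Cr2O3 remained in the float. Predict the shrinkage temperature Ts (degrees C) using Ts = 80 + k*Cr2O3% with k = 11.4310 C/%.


Offered = pelt * offer_pct / 100 = 16.4350 * 2.7160 / 100 = 0.4464 kg
Uptake = offered - residual = 0.4464 - 0.0995 = 0.3469 kg
Cr2O3% on pelt = uptake / pelt * 100 = 0.3469 / 16.4350 * 100 = 2.1106 %
Ts = 80 + k * Cr2O3% = 80 + 11.4310 * 2.1106 = 104.1261 C


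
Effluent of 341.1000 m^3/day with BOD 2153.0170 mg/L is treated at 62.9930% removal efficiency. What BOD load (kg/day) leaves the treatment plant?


Load_in = volume * conc / 1000 = 341.1000 * 2153.0170 / 1000 = 734.3941 kg/day
Removed = Load_in * eff / 100 = 734.3941 * 62.9930 / 100 = 462.6169 kg/day
Load_out = Load_in - Removed = 734.3941 - 462.6169 = 271.7772 kg/day


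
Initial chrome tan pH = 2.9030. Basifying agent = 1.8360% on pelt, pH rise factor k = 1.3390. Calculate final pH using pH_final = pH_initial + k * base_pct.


Formula: pH_final = pH_initial + k * base_pct
Substituting: pH_final = 2.9030 + 1.3390 * 1.8360
Result: 5.3614


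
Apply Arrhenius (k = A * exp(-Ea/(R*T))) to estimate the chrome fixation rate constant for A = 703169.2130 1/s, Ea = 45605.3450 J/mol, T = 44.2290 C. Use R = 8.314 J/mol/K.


T_K = T_C + 273.15 = 44.2290 + 273.15 = 317.3790 K
exponent = -Ea / (R * T_K) = -45605.3450 / (8.314 * 317.3790) = -17.2833
k = A * exp(exponent) = 703169.2130 * exp(-17.2833) = 0.0219282 1/s


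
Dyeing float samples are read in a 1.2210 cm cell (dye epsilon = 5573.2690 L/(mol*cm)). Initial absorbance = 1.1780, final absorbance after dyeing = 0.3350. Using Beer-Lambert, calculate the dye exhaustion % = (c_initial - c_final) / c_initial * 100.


c_initial = A_i / (epsilon * l) = 1.1780 / (5573.2690 * 1.2210) = 1.7311e-04 mol/L
c_final = A_f / (epsilon * l) = 0.3350 / (5573.2690 * 1.2210) = 4.9229e-05 mol/L
Exhaustion = (c_initial - c_final) / c_initial * 100 = (1.7311e-04 - 4.9229e-05) / 1.7311e-04 * 100 = 71.5620 %


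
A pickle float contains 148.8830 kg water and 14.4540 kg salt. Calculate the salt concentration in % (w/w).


Formula: Conc = salt / (water + salt) * 100
Substituting: Conc = 14.4540 / (148.8830 + 14.4540) * 100
Result: 8.8492 %


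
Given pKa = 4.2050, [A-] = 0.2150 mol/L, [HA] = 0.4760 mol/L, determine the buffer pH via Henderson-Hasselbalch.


ratio = [A-] / [HA] = 0.2150 / 0.4760 = 0.4517
log10(ratio) = -0.3452
pH = pKa + log10(ratio) = 4.2050 - 0.3452 = 3.8598
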